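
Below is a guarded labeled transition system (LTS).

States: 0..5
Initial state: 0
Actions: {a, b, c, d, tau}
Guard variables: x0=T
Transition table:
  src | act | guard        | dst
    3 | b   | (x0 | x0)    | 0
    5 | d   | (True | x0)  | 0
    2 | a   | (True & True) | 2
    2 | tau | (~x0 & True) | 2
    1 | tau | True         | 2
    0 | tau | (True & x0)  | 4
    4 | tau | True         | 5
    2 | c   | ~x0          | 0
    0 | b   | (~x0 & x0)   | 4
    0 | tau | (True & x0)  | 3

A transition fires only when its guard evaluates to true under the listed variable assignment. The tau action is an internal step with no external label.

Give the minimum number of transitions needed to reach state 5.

BFS to 5:
  L0 = {0}
  L1 = {3,4}
  L2 = {5}
first hit 5 at d=2 via tau·tau

Answer: 2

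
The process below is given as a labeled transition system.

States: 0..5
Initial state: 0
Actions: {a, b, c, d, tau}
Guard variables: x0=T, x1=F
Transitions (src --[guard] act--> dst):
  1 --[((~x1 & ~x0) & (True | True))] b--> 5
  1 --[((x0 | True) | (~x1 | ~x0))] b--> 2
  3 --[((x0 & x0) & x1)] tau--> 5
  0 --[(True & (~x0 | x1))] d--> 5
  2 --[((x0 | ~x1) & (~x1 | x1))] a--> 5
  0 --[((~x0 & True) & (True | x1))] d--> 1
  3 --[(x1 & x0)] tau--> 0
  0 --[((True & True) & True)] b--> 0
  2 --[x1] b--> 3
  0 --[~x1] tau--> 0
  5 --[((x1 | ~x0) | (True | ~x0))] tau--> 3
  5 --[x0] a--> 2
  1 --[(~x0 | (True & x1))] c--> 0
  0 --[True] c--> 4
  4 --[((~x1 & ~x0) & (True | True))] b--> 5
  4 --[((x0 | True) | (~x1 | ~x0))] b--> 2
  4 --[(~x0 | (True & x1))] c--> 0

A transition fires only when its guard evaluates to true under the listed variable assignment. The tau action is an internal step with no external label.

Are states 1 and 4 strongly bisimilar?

Answer: BISIMILAR

Trace:
Bisimulation quotient by refinement:
  round 0: {{0,1,2,3,4,5}}
  round 1: {{0},{1,4},{2},{3},{5}}
stable after 2 split(s): 5 block(s)
[1]={1,4}  [4]={1,4}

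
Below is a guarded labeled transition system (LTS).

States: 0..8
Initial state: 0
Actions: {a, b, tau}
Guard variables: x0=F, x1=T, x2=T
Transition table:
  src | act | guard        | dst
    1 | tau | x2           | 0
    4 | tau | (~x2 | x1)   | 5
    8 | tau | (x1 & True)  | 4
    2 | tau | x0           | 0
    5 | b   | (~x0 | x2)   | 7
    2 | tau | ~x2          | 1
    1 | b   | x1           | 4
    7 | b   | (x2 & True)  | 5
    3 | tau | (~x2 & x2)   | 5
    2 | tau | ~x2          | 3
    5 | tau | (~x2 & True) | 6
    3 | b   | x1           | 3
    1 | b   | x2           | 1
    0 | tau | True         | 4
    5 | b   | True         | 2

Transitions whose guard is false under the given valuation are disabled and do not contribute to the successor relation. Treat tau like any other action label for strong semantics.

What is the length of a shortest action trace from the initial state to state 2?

Answer: 3

Trace:
Breadth-first toward 2:
  L0 = {0}
  L1 = {4}
  L2 = {5}
  L3 = {2,7}
2 enters at depth 3; path tau·tau·b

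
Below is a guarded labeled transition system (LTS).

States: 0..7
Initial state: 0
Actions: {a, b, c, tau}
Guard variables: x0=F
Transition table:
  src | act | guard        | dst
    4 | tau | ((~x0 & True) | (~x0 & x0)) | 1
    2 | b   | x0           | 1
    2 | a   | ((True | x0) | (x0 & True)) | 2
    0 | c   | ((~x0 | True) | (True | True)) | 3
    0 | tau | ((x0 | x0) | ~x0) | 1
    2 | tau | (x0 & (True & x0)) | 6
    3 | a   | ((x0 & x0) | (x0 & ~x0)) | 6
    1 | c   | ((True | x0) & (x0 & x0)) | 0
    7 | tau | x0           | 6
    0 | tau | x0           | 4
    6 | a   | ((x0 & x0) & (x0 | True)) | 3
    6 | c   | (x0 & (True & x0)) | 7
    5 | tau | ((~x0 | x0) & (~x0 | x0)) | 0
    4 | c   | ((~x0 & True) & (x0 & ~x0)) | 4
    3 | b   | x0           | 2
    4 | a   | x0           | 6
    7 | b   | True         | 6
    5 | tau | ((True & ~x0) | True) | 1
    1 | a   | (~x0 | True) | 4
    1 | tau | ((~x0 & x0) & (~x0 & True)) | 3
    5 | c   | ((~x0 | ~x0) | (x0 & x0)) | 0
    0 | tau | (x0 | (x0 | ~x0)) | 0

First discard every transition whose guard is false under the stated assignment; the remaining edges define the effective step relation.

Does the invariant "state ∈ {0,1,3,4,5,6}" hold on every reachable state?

Answer: INVARIANT HOLDS

Working:
Allowed set {0,1,3,4,5,6}
R = {0,1,3,4}
  0: ✓
  1: ✓
  3: ✓
  4: ✓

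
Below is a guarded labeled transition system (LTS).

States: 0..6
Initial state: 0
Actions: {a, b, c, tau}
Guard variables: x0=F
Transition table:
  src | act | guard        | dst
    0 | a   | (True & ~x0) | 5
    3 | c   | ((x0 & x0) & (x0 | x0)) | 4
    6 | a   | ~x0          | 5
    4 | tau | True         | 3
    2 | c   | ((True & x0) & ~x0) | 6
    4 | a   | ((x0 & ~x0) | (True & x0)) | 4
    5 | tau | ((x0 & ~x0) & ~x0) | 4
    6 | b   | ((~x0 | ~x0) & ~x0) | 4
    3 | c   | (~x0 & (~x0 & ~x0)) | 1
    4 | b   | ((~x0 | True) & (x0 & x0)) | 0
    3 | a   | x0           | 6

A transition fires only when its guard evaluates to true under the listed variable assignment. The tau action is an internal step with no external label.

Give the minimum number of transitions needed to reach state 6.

BFS to 6:
  Layer 0: {0}
  Layer 1: {5}
6 never appears.

Answer: UNREACHABLE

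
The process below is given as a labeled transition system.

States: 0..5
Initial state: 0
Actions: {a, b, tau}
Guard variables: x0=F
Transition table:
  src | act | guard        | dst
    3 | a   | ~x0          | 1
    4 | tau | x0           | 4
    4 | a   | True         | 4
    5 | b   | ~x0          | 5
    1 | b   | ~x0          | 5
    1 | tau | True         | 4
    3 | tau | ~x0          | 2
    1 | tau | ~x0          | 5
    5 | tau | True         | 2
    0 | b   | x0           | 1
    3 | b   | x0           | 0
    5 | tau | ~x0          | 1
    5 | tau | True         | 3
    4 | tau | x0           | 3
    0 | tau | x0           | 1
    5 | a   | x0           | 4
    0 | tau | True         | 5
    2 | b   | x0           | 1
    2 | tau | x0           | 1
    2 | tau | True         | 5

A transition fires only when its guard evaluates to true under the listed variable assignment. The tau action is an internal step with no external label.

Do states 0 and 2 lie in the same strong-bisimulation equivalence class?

Bisimulation quotient by refinement:
  π0 = {{0,1,2,3,4,5}}
  π1 = {{0,2},{1,5},{3},{4}}
  π2 = {{0,2},{1},{3},{4},{5}}
stable after 3 split(s): 5 block(s)
class of 0: {0,2}; class of 2: {0,2}

Answer: BISIMILAR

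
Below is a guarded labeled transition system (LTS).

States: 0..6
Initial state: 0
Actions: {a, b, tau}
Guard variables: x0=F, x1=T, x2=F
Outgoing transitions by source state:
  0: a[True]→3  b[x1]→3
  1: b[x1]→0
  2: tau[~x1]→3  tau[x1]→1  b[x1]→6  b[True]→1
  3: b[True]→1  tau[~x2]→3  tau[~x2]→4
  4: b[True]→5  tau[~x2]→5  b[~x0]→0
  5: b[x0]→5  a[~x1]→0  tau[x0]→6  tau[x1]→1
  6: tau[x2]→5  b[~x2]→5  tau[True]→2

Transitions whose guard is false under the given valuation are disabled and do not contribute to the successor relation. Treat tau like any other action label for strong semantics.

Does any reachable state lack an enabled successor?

Reachable = {0,1,3,4,5}
  0: a→3  b→3  [deg 2]
  1: b→0  [deg 1]
  3: b→1  tau→3  tau→4  [deg 3]
  4: b→0  b→5  tau→5  [deg 3]
  5: tau→1  [deg 1]

Answer: DEADLOCK-FREE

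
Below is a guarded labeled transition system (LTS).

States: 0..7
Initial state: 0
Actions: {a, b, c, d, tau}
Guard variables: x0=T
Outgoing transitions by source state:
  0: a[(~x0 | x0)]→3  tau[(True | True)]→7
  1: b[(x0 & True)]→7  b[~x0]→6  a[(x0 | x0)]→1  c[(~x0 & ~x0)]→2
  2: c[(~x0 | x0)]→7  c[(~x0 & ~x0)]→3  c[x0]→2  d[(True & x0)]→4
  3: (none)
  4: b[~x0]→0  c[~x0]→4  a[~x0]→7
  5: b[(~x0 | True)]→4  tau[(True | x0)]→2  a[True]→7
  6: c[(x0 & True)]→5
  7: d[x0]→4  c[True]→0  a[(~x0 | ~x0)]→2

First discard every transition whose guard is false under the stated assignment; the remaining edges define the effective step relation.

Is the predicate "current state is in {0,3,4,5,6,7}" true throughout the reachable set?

Allowed set {0,3,4,5,6,7}
Reachable = {0,3,4,7}
  0: ✓
  3: ✓
  4: ✓
  7: ✓

Answer: INVARIANT HOLDS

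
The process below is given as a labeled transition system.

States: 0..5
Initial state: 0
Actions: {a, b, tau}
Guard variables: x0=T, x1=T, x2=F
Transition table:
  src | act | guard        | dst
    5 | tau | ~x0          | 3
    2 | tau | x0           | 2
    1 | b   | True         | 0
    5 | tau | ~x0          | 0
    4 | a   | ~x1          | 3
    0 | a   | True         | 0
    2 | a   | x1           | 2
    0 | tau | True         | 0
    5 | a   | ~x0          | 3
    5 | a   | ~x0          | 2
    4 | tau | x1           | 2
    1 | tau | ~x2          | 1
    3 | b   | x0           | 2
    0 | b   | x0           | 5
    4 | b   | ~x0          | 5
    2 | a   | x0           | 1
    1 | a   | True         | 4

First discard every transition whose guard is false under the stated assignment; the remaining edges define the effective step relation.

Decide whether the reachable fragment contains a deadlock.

Reach set: {0,5}
  0: a→0  b→5  tau→0  [3 out]
  5: ∅  [deadlock]
trace reaching 5: b

Answer: DEADLOCK at state 5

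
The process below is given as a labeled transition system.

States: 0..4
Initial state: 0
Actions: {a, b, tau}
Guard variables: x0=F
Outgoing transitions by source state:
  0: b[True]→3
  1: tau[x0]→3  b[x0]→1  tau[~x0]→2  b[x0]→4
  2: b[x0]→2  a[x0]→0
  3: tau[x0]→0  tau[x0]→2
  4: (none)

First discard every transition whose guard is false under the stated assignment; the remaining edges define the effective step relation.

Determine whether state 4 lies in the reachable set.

Answer: UNREACHABLE

Trace:
2 transition(s) survive guard evaluation.
L0 = {0}
L1 = {3}  now seen {0,3}
Reach set: {0,3}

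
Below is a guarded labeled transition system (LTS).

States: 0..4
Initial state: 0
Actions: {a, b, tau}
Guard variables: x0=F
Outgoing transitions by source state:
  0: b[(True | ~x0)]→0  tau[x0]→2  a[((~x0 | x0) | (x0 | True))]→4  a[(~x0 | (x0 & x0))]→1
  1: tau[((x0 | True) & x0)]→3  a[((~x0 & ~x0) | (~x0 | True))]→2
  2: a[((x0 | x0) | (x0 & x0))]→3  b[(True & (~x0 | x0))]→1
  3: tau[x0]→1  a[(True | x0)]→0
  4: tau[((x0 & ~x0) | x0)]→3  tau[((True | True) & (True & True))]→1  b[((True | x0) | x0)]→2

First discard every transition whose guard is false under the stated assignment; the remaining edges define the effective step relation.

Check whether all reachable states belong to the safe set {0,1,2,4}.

Safe = {0,1,2,4}
Reach set: {0,1,2,4}
  0: ok
  1: ok
  2: ok
  4: ok

Answer: INVARIANT HOLDS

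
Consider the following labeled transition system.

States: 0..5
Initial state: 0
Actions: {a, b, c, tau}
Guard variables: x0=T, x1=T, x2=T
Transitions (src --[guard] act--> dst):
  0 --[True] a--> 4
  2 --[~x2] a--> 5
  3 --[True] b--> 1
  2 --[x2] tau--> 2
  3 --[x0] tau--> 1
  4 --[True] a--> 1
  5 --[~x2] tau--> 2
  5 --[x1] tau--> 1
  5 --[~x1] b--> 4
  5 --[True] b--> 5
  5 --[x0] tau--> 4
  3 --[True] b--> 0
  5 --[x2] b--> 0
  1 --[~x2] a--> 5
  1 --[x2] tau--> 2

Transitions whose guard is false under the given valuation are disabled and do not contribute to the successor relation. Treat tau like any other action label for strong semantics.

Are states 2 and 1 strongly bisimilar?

Refine partition for ~:
  π0 = {{0,1,2,3,4,5}}
  π1 = {{0,4},{1,2},{3,5}}
  π2 = {{0},{1,2},{3},{4},{5}}
Fixed point at round 3; 5 class(es).
2∈{1,2}, 1∈{1,2}

Answer: BISIMILAR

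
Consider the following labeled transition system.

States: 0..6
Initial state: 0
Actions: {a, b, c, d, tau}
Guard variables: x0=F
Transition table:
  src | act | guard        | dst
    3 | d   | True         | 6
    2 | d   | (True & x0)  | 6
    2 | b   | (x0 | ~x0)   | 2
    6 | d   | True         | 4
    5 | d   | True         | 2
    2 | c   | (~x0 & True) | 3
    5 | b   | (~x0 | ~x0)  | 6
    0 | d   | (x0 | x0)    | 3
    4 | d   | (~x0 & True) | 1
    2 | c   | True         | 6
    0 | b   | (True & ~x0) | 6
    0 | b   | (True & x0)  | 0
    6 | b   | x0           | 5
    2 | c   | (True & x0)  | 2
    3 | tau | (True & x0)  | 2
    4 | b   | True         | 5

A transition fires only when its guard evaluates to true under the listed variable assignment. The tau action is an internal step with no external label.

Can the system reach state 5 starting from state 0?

Answer: REACHABLE

Analysis:
10 transition(s) survive guard evaluation.
depth 0: {0}
depth 1: {6}  total {0,6}
depth 2: {4}  total {0,4,6}
depth 3: {1,5}  total {0,1,4,5,6}
depth 4: {2}  total {0,1,2,4,5,6}
depth 5: {3}  total {0,1,2,3,4,5,6}
Reachable = {0,1,2,3,4,5,6}
Path to 5: b·d·b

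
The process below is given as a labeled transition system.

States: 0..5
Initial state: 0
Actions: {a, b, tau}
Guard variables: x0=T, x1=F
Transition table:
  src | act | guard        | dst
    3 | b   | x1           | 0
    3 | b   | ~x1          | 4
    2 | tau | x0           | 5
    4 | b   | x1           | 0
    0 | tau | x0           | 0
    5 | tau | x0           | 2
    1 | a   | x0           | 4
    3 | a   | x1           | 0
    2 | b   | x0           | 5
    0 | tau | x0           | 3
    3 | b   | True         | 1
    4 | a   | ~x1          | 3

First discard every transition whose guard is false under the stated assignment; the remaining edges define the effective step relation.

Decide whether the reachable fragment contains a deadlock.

Answer: DEADLOCK-FREE

Trace:
Reachable = {0,1,3,4}
  0: tau→0  tau→3  [2 exit(s)]
  1: a→4  [1 exit(s)]
  3: b→1  b→4  [2 exit(s)]
  4: a→3  [1 exit(s)]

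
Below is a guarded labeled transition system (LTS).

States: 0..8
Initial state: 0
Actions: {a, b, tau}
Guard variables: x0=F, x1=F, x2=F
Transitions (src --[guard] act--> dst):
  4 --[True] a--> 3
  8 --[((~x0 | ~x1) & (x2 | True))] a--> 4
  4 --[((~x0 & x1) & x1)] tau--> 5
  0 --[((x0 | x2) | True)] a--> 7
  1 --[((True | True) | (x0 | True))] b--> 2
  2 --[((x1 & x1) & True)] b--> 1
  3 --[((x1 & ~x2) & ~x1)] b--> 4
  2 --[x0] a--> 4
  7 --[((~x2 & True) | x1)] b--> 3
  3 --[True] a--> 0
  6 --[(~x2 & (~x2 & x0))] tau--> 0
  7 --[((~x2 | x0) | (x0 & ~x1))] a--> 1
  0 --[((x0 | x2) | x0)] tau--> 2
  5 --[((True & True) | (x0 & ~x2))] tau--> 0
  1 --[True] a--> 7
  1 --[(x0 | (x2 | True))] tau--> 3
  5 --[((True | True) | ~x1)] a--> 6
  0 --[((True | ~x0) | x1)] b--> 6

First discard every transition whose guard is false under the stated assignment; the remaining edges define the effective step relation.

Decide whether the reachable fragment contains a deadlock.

Reachable = {0,1,2,3,6,7}
  0: a→7  b→6  [2 exit(s)]
  1: a→7  b→2  tau→3  [3 exit(s)]
  2: ∅  [no exit]
  3: a→0  [1 exit(s)]
  6: ∅  [no exit]
  7: a→1  b→3  [2 exit(s)]
trace reaching 2: a·a·b

Answer: DEADLOCK at state 2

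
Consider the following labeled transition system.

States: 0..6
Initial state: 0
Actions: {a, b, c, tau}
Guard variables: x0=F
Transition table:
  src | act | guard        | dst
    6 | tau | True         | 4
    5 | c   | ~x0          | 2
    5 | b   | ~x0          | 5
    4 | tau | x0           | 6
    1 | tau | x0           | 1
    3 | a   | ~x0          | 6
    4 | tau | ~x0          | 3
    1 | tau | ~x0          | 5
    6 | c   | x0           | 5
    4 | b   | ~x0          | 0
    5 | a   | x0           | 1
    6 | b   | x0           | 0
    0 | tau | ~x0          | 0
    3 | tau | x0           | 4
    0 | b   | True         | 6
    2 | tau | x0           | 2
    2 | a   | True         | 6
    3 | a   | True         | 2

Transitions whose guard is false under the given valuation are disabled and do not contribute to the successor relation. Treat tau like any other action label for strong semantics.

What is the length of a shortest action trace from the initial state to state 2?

Answer: 4

Working:
Breadth-first toward 2:
  depth 0: {0}
  depth 1: {6}
  depth 2: {4}
  depth 3: {3}
  depth 4: {2}
depth(2)=4, e.g. b·tau·tau·a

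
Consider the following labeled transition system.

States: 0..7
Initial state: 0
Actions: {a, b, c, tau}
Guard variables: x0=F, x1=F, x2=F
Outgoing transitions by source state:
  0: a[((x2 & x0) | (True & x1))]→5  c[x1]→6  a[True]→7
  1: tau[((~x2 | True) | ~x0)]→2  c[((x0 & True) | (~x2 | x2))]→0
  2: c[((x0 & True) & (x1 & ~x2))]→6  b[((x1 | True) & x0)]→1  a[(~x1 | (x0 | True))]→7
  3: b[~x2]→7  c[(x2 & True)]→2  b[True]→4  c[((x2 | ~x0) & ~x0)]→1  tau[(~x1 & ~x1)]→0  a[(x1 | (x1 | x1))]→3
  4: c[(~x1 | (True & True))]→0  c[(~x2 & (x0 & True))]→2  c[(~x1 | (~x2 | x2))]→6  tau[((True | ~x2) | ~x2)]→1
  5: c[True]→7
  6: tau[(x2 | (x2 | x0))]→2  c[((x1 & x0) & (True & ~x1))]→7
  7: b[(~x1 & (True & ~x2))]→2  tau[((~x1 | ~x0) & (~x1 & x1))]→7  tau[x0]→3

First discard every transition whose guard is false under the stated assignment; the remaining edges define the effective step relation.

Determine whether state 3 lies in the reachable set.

Guard filter leaves 13 enabled edge(s).
Layer 0: {0}
Layer 1: {7}  cumulative {0,7}
Layer 2: {2}  cumulative {0,2,7}
Reachable = {0,2,7}

Answer: UNREACHABLE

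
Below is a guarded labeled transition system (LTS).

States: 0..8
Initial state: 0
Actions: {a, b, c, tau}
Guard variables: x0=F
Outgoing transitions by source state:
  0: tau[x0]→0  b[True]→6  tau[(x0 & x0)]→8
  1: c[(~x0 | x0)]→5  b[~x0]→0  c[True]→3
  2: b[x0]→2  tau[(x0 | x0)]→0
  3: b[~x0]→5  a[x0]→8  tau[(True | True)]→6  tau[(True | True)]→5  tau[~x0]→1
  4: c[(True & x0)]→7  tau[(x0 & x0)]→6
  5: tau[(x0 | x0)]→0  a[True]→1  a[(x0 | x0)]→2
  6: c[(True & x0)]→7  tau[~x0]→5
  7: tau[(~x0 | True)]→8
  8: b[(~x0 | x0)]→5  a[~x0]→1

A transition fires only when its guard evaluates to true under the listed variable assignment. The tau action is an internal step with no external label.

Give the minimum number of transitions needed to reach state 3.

BFS to 3:
  Layer 0: {0}
  Layer 1: {6}
  Layer 2: {5}
  Layer 3: {1}
  Layer 4: {3}
first hit 3 at d=4 via b·tau·a·c

Answer: 4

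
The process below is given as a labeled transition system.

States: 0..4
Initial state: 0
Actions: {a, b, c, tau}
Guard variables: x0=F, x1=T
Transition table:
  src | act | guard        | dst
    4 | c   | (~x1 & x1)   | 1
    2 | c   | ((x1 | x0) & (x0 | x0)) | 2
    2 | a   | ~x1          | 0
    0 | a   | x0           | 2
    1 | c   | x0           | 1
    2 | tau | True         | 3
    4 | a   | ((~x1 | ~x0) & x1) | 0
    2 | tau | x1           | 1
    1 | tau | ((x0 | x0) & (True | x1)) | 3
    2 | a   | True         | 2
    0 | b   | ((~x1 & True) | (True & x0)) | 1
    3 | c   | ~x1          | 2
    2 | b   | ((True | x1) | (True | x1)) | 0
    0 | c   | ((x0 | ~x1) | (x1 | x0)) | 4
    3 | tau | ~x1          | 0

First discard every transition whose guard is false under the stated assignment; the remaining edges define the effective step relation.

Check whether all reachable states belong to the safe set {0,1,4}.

Safe = {0,1,4}
Reach set: {0,4}
  0: ✓
  4: ✓

Answer: INVARIANT HOLDS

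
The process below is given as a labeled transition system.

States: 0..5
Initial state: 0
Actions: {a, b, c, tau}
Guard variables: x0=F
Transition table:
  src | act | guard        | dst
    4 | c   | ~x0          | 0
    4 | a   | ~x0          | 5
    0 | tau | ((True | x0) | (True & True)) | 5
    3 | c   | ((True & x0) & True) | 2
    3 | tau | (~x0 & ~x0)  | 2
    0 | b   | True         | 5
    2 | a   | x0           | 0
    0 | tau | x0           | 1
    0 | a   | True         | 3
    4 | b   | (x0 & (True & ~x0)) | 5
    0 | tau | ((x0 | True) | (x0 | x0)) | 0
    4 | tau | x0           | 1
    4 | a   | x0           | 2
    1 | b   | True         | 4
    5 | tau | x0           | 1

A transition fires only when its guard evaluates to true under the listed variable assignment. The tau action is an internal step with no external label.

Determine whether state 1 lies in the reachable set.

Guard filter leaves 8 enabled edge(s).
depth 0: {0}
depth 1: {3,5}  cumulative {0,3,5}
depth 2: {2}  cumulative {0,2,3,5}
Reachable = {0,2,3,5}

Answer: UNREACHABLE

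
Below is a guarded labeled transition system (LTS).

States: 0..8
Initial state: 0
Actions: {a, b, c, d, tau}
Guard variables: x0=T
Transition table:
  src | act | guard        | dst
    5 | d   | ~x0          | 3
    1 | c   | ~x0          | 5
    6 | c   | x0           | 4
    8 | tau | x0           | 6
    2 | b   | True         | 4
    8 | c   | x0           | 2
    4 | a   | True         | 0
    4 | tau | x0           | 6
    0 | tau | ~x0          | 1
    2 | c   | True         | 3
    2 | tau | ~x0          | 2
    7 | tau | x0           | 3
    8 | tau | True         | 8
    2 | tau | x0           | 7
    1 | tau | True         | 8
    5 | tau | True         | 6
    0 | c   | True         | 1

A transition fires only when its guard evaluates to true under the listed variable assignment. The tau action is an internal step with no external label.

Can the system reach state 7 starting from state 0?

Guard filter leaves 13 enabled edge(s).
depth 0: {0}
depth 1: {1}  total {0,1}
depth 2: {8}  total {0,1,8}
depth 3: {2,6}  total {0,1,2,6,8}
depth 4: {3,4,7}  total {0,1,2,3,4,6,7,8}
R = {0,1,2,3,4,6,7,8}
witness 7: c·tau·c·tau

Answer: REACHABLE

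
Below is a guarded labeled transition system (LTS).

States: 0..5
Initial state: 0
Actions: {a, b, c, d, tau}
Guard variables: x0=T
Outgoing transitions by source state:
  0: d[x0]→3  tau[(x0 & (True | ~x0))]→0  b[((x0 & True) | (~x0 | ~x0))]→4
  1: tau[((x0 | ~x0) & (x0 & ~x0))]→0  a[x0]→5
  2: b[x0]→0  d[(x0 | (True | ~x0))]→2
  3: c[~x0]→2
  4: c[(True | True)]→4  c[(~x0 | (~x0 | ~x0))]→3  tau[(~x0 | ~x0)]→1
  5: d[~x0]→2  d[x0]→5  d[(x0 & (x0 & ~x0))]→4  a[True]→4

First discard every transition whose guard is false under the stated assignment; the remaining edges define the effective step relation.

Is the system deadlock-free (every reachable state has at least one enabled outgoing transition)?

Reach set: {0,3,4}
  0: b→4  d→3  tau→0  [deg 3]
  3: ∅  [deadlock]
  4: c→4  [deg 1]
trace reaching 3: d

Answer: DEADLOCK at state 3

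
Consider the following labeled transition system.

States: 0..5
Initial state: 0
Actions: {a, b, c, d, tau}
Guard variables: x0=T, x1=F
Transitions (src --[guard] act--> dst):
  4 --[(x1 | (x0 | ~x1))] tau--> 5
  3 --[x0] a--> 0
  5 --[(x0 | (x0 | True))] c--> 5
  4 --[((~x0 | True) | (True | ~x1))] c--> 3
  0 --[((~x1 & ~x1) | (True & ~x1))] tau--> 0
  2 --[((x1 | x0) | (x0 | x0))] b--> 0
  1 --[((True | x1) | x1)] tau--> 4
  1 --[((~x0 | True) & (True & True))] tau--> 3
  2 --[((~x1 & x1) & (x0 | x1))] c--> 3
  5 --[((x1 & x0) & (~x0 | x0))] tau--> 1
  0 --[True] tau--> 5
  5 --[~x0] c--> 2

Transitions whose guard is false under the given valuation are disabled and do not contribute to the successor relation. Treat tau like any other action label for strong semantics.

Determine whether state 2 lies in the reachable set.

Guard filter leaves 9 enabled edge(s).
Layer 0: {0}
Layer 1: {5}  now seen {0,5}
Reach set: {0,5}

Answer: UNREACHABLE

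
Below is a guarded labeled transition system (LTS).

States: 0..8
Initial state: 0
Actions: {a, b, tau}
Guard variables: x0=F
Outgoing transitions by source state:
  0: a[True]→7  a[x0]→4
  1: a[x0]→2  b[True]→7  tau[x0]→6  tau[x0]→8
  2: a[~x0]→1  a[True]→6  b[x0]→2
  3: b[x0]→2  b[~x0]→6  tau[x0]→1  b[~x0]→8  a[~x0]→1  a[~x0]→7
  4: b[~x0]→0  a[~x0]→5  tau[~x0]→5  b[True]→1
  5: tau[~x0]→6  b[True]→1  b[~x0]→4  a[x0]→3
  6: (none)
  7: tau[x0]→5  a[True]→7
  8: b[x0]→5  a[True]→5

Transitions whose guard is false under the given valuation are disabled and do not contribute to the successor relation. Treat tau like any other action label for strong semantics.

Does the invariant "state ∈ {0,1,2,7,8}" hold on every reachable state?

Allowed set {0,1,2,7,8}
R = {0,7}
  0: ✓
  7: ✓

Answer: INVARIANT HOLDS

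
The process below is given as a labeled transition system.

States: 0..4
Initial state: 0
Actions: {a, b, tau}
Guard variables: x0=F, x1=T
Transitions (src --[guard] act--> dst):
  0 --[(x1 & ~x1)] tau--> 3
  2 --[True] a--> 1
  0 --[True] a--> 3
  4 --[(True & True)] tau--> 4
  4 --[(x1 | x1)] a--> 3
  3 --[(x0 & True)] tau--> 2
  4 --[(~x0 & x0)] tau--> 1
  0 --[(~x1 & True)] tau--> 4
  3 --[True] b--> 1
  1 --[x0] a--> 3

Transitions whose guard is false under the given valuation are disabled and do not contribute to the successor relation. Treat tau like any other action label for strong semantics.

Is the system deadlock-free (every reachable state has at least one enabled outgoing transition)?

Answer: DEADLOCK at state 1

Working:
Reach set: {0,1,3}
  0: a→3  [deg 1]
  1: ∅  [no exit]
  3: b→1  [deg 1]
trace reaching 1: a·b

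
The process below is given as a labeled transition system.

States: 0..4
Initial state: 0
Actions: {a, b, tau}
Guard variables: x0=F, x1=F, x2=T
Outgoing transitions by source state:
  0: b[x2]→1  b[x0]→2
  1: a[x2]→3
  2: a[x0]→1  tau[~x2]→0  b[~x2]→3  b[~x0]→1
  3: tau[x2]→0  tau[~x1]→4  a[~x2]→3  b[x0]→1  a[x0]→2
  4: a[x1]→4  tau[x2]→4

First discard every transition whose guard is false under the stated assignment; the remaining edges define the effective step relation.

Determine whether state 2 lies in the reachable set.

Answer: UNREACHABLE

Analysis:
Guard filter leaves 6 enabled edge(s).
Layer 0: {0}
Layer 1: {1}  now seen {0,1}
Layer 2: {3}  now seen {0,1,3}
Layer 3: {4}  now seen {0,1,3,4}
Reachable = {0,1,3,4}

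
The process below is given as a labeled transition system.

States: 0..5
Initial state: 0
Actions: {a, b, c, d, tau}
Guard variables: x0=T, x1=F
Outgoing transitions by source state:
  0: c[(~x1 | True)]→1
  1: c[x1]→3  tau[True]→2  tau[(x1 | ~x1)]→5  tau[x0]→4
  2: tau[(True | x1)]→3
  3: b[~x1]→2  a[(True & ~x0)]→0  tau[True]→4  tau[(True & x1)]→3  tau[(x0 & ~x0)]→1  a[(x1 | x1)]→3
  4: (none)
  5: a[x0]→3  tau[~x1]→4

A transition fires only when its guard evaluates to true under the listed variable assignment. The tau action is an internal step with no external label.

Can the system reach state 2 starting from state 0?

Answer: REACHABLE

Analysis:
After dropping false guards: 9 live edges.
depth 0: {0}
depth 1: {1}  now seen {0,1}
depth 2: {2,4,5}  now seen {0,1,2,4,5}
depth 3: {3}  now seen {0,1,2,3,4,5}
Reach set: {0,1,2,3,4,5}
Path to 2: c·tau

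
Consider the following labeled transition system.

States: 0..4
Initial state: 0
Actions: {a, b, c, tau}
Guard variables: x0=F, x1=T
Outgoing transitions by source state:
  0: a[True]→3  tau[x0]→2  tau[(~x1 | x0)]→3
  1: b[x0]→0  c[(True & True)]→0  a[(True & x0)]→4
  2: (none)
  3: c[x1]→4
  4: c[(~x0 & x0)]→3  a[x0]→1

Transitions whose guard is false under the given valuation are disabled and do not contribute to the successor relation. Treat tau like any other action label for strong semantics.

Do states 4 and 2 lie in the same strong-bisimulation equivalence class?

Answer: BISIMILAR

Analysis:
Bisimulation quotient by refinement:
  P[0] = {{0,1,2,3,4}}
  P[1] = {{0},{1,3},{2,4}}
  P[2] = {{0},{1},{2,4},{3}}
stable after 3 split(s): 4 block(s)
class of 4: {2,4}; class of 2: {2,4}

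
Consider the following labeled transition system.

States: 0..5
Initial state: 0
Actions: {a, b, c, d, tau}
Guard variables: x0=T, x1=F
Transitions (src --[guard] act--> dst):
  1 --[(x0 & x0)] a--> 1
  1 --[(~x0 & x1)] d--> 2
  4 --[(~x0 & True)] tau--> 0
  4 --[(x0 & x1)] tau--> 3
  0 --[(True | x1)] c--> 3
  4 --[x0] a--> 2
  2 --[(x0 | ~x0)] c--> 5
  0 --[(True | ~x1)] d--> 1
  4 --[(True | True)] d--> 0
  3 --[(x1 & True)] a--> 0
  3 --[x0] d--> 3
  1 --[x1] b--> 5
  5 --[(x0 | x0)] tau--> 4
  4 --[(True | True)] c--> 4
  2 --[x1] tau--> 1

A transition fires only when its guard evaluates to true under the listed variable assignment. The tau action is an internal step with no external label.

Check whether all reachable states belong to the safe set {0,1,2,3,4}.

Safe = {0,1,2,3,4}
Reachable = {0,1,3}
  0: safe
  1: safe
  3: safe

Answer: INVARIANT HOLDS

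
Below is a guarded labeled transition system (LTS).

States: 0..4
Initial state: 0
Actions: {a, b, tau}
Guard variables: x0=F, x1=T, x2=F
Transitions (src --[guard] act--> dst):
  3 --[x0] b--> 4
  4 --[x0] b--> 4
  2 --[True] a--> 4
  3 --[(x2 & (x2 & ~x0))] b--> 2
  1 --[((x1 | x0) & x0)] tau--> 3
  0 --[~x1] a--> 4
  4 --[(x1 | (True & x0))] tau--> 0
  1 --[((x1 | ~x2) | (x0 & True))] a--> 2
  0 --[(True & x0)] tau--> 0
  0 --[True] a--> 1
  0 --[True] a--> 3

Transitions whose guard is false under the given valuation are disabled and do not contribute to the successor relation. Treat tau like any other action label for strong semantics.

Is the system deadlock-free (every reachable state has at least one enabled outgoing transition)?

Answer: DEADLOCK at state 3

Working:
Reach set: {0,1,2,3,4}
  0: a→1  a→3  [2 out]
  1: a→2  [1 out]
  2: a→4  [1 out]
  3: ∅  [STUCK]
  4: tau→0  [1 out]
witness 3: a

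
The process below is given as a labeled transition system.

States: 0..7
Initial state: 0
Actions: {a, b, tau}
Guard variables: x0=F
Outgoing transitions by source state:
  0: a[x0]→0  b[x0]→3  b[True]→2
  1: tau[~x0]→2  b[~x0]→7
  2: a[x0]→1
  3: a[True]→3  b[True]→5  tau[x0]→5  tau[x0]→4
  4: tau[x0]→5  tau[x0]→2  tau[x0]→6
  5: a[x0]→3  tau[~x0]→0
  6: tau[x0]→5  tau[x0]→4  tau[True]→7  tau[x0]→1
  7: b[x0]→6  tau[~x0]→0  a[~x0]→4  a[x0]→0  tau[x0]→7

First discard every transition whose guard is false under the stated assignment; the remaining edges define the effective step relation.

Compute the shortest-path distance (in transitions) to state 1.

Answer: UNREACHABLE

Working:
BFS to 1:
  depth 0: {0}
  depth 1: {2}
1 never appears.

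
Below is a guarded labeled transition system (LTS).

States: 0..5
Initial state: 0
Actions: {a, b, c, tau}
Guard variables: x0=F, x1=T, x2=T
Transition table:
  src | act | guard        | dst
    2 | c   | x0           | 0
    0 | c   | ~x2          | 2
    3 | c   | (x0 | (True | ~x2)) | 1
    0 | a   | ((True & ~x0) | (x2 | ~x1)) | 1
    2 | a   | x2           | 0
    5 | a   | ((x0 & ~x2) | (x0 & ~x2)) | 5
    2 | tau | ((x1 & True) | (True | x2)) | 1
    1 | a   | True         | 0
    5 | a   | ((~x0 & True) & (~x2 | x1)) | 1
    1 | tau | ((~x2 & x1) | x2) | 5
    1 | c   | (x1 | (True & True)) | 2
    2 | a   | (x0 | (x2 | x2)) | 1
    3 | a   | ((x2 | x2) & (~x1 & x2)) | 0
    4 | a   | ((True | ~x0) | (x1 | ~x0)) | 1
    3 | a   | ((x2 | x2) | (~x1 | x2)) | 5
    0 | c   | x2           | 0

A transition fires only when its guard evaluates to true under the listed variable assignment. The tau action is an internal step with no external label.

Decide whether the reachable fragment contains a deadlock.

Answer: DEADLOCK-FREE

Trace:
Reach set: {0,1,2,5}
  0: a→1  c→0  [2 exit(s)]
  1: a→0  c→2  tau→5  [3 exit(s)]
  2: a→0  a→1  tau→1  [3 exit(s)]
  5: a→1  [1 exit(s)]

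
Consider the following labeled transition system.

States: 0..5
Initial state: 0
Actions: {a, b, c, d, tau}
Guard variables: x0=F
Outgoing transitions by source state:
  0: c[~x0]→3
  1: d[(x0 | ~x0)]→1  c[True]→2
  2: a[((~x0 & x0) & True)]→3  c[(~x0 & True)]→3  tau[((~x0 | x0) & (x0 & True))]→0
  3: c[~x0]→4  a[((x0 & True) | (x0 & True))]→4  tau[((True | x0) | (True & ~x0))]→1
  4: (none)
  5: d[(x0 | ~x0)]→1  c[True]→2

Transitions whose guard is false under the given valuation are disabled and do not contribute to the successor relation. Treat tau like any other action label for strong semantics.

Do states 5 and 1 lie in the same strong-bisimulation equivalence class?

Refine partition for ~:
  π0 = {{0,1,2,3,4,5}}
  π1 = {{0,2},{1,5},{3},{4}}
Fixed point at round 2; 4 class(es).
[5]={1,5}  [1]={1,5}

Answer: BISIMILAR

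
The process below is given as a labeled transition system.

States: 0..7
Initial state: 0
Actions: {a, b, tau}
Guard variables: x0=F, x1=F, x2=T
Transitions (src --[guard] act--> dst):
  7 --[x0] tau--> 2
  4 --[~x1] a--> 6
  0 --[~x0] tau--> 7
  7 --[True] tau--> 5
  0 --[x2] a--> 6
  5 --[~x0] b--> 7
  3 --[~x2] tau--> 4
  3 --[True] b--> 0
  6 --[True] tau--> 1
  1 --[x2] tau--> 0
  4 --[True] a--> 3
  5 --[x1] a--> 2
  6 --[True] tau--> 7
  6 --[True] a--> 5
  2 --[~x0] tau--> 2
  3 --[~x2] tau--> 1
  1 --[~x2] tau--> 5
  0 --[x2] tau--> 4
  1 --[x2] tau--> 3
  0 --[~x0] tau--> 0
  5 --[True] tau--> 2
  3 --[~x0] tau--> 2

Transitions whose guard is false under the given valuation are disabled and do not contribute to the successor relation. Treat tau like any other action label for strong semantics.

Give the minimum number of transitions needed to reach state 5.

Answer: 2

Working:
Layered search for 5:
  Layer 0: {0}
  Layer 1: {4,6,7}
  Layer 2: {1,3,5}
depth(5)=2, e.g. a·a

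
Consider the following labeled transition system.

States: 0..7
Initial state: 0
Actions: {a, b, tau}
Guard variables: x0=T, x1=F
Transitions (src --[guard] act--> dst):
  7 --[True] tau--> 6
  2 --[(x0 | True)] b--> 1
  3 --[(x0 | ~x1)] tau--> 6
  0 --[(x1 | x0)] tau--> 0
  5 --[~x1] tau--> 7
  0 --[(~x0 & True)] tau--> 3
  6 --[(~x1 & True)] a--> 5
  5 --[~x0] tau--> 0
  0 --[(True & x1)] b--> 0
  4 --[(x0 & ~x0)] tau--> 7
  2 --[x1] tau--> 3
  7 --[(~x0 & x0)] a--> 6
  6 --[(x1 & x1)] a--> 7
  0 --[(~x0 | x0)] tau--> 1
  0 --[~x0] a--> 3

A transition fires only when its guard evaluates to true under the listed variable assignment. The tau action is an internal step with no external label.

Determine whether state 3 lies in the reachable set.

Answer: UNREACHABLE

Trace:
7 transition(s) survive guard evaluation.
Layer 0: {0}
Layer 1: {1}  now seen {0,1}
Reachable = {0,1}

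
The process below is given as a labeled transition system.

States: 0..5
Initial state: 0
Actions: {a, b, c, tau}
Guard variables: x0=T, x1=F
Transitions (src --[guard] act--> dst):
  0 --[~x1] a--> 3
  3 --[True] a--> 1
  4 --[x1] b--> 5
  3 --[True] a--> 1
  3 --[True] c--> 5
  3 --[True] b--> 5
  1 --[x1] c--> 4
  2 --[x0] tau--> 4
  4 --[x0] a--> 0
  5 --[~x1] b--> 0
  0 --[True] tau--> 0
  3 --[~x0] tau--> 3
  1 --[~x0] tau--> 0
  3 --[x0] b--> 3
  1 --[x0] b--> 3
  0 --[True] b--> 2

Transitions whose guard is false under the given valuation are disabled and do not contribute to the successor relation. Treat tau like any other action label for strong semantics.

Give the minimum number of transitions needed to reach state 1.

Answer: 2

Analysis:
Breadth-first toward 1:
  L0 = {0}
  L1 = {2,3}
  L2 = {1,4,5}
depth(1)=2, e.g. a·a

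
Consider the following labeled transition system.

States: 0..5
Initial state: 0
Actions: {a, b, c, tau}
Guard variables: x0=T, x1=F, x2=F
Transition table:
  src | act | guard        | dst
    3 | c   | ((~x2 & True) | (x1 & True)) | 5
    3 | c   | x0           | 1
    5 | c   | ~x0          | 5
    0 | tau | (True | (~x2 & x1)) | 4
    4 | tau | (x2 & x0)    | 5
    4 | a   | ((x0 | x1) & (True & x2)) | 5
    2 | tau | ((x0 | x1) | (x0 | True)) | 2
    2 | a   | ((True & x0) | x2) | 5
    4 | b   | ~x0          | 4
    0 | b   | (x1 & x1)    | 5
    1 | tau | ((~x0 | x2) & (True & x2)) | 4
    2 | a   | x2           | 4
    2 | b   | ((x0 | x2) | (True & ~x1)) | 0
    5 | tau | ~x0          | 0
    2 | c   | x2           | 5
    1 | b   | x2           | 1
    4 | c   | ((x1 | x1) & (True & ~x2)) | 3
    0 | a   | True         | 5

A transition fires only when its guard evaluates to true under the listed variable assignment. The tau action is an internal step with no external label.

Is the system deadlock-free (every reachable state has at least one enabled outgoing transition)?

Answer: DEADLOCK at state 4

Working:
R = {0,4,5}
  0: a→5  tau→4  [2 out]
  4: ∅  [STUCK]
  5: ∅  [STUCK]
witness 4: tau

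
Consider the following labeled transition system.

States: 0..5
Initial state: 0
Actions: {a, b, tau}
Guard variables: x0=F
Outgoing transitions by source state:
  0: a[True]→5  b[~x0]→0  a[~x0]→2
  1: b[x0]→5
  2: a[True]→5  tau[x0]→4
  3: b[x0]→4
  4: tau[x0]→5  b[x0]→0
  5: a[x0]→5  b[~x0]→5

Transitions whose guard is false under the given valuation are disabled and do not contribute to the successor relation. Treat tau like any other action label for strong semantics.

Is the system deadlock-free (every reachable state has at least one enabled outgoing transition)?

Reachable = {0,2,5}
  0: a→2  a→5  b→0  [3 exit(s)]
  2: a→5  [1 exit(s)]
  5: b→5  [1 exit(s)]

Answer: DEADLOCK-FREE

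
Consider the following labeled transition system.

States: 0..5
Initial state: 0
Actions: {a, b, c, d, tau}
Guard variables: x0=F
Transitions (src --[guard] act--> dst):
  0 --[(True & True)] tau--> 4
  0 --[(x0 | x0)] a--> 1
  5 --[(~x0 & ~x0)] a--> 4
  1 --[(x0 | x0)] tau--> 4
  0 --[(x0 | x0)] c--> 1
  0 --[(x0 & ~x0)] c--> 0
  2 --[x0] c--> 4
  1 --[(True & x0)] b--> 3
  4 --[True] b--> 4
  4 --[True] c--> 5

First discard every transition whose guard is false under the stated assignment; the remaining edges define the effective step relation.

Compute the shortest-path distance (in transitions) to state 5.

Layered search for 5:
  L0 = {0}
  L1 = {4}
  L2 = {5}
5 enters at depth 2; path tau·c

Answer: 2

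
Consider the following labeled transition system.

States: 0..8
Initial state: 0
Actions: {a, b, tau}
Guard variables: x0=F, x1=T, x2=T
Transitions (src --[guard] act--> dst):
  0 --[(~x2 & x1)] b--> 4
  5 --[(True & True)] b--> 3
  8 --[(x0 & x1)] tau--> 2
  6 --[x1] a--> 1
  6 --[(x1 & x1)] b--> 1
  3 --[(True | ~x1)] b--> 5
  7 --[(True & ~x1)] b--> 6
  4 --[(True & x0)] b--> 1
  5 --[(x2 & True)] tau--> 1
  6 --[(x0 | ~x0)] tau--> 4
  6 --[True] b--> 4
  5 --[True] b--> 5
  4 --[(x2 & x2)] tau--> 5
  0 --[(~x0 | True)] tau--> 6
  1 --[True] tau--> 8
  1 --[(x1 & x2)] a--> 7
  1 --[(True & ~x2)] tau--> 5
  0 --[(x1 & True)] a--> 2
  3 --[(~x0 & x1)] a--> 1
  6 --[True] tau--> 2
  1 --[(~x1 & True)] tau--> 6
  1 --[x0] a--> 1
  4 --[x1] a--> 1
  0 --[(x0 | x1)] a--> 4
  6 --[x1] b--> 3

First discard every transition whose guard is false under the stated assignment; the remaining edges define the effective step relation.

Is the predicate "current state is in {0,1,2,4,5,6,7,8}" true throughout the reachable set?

Answer: INVARIANT VIOLATED at state 3

Trace:
Inv-set: {0,1,2,4,5,6,7,8}
Reach set: {0,1,2,3,4,5,6,7,8}
  0: ✓
  1: ✓
  2: ✓
  3: ✗ unsafe
  4: ✓
  5: ✓
  6: ✓
  7: ✓
  8: ✓
witness against invariant: tau·b → 3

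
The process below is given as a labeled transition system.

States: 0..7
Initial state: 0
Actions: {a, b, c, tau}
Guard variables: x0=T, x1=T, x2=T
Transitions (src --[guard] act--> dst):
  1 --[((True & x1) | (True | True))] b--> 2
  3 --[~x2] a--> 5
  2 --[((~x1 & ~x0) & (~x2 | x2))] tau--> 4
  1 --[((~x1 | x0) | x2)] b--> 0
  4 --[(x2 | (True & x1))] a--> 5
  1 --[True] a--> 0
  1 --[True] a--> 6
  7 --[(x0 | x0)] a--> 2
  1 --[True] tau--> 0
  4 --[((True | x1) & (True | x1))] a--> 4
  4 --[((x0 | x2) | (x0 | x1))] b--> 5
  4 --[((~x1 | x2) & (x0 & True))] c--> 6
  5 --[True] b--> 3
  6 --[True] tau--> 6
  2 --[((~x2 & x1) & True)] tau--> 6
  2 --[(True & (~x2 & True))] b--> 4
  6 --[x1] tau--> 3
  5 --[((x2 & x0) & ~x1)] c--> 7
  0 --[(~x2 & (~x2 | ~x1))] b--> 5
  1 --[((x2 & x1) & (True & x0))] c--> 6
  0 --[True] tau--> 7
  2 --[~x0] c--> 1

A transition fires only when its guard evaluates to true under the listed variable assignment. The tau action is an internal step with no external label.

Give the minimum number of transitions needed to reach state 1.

Answer: UNREACHABLE

Analysis:
Layered search for 1:
  Layer 0: {0}
  Layer 1: {7}
  Layer 2: {2}
1 never appears.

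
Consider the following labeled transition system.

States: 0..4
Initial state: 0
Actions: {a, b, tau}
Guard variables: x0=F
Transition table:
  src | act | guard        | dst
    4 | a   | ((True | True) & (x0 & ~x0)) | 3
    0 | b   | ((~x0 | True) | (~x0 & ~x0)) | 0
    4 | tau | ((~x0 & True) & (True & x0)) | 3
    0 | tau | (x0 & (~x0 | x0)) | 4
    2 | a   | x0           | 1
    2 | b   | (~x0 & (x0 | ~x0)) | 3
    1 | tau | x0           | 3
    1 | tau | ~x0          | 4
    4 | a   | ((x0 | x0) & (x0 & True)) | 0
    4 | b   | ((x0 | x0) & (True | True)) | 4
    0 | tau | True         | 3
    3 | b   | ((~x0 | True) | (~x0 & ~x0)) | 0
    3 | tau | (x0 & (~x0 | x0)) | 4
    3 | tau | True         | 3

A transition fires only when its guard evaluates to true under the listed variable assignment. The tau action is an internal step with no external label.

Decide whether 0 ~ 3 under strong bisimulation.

Compute ~ classes (split until stable):
  round 0: {{0,1,2,3,4}}
  round 1: {{0,3},{1},{2},{4}}
4 equivalence class(es) (converged in 2)
0∈{0,3}, 3∈{0,3}

Answer: BISIMILAR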